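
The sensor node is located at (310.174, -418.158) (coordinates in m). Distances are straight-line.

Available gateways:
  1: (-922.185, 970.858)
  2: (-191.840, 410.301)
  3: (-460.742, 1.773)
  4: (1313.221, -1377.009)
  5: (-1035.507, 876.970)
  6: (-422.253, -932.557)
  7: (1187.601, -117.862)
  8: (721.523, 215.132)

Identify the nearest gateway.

8

Distances from (310.174, -418.158):
1: √((-1232.359)² + (1389.016)²) = √(1518708.70488 + 1929365.44826) = 1856.899 m
2: √((-502.014)² + (828.459)²) = √(252018.05620 + 686344.31468) = 968.691 m
3: √((-770.916)² + (419.931)²) = √(594311.47906 + 176342.04476) = 877.869 m
4: √((1003.047)² + (-958.851)²) = √(1006103.28421 + 919395.24020) = 1387.623 m
5: √((-1345.681)² + (1295.128)²) = √(1810857.35376 + 1677356.53638) = 1867.676 m
6: √((-732.427)² + (-514.399)²) = √(536449.31033 + 264606.33120) = 895.017 m
7: √((877.427)² + (300.296)²) = √(769878.14033 + 90177.68762) = 927.392 m
8: √((411.349)² + (633.290)²) = √(169207.99980 + 401056.22410) = 755.158 m
Minimum: 8 at 755.158 m.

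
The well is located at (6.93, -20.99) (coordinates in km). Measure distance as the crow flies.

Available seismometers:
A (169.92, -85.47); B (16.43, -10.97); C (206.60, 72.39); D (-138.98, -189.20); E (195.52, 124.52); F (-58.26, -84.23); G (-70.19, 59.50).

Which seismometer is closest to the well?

Distances from (6.93, -20.99):
A: √((162.99)² + (-64.48)²) = √(26565.7401 + 4157.6704) = 175.28 km
B: √((9.50)² + (10.02)²) = √(90.2500 + 100.4004) = 13.81 km
C: √((199.67)² + (93.38)²) = √(39868.1089 + 8719.8244) = 220.43 km
D: √((-145.91)² + (-168.21)²) = √(21289.7281 + 28294.6041) = 222.68 km
E: √((188.59)² + (145.51)²) = √(35566.1881 + 21173.1601) = 238.20 km
F: √((-65.19)² + (-63.24)²) = √(4249.7361 + 3999.2976) = 90.82 km
G: √((-77.12)² + (80.49)²) = √(5947.4944 + 6478.6401) = 111.47 km
Minimum: B at 13.81 km.

B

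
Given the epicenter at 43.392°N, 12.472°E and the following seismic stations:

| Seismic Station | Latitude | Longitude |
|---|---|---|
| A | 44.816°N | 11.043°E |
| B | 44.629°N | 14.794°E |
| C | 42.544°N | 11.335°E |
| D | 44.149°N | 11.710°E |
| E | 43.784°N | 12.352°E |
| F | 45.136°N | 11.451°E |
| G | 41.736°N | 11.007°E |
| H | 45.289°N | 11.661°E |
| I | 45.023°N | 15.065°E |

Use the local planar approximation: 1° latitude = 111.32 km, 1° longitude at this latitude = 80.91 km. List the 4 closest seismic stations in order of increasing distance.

Distances from 43.392°N, 12.472°E:
A: 196.205 km
B: 232.934 km
C: 131.811 km
D: 104.415 km
E: 44.705 km
F: 210.987 km
G: 219.166 km
H: 221.134 km
I: 277.454 km
Sorted: E (44.705 km) < D (104.415 km) < C (131.811 km) < A (196.205 km) < F (210.987 km) < G (219.166 km) < …

E, D, C, A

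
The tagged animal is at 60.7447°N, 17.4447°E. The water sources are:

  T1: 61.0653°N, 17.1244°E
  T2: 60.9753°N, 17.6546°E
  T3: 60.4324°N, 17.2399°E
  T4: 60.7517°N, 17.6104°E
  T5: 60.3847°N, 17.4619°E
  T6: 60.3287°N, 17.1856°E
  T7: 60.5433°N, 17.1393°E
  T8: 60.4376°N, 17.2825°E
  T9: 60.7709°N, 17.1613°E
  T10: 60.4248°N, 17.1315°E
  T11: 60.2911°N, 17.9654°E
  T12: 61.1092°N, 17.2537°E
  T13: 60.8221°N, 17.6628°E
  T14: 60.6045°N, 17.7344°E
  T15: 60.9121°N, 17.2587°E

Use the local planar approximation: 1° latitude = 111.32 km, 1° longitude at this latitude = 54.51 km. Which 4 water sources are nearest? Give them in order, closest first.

Distances from 60.7447°N, 17.4447°E:
T1: 39.7310 km
T2: 28.1048 km
T3: 36.5137 km
T4: 9.0659 km
T5: 40.0862 km
T6: 48.4150 km
T7: 27.9246 km
T8: 35.3112 km
T9: 15.7210 km
T10: 39.4922 km
T11: 57.9253 km
T12: 41.8906 km
T13: 14.6826 km
T14: 22.2026 km
T15: 21.2146 km
Sorted: T4 (9.0659 km) < T13 (14.6826 km) < T9 (15.7210 km) < T15 (21.2146 km) < T14 (22.2026 km) < T7 (27.9246 km) < …

T4, T13, T9, T15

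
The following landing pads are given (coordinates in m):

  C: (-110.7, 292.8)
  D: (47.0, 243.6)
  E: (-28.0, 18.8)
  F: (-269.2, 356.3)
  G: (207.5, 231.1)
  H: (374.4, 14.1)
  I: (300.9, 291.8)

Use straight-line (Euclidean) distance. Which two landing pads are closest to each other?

G and I

Pairwise distances:
C–D: 165.2 m
C–E: 286.2 m
C–F: 170.7 m
C–G: 324.1 m
C–H: 559.5 m
C–I: 411.6 m
D–E: 237.0 m
D–F: 335.7 m
D–G: 161.0 m
D–H: 399.8 m
D–I: 258.4 m
E–F: 414.8 m
E–G: 317.1 m
E–H: 402.4 m
E–I: 427.4 m
F–G: 492.9 m
F–H: 728.9 m
F–I: 573.7 m
G–H: 273.8 m
G–I: 111.4 m
H–I: 287.3 m
Closest pair: G–I at 111.4 m.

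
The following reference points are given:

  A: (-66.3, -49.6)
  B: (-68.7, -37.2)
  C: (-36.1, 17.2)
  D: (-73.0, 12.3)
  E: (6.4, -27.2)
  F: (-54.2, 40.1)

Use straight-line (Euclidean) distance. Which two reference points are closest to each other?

Pairwise distances:
A–B: √((-2.4)² + (12.4)²) = √(5.760 + 153.760) = 12.6
A–C: √((30.2)² + (66.8)²) = √(912.040 + 4462.240) = 73.3
A–D: √((-6.7)² + (61.9)²) = √(44.890 + 3831.610) = 62.3
A–E: √((72.7)² + (22.4)²) = √(5285.290 + 501.760) = 76.1
A–F: √((12.1)² + (89.7)²) = √(146.410 + 8046.090) = 90.5
B–C: √((32.6)² + (54.4)²) = √(1062.760 + 2959.360) = 63.4
B–D: √((-4.3)² + (49.5)²) = √(18.490 + 2450.250) = 49.7
B–E: √((75.1)² + (10.0)²) = √(5640.010 + 100.000) = 75.8
B–F: √((14.5)² + (77.3)²) = √(210.250 + 5975.290) = 78.6
C–D: √((-36.9)² + (-4.9)²) = √(1361.610 + 24.010) = 37.2
C–E: √((42.5)² + (-44.4)²) = √(1806.250 + 1971.360) = 61.5
C–F: √((-18.1)² + (22.9)²) = √(327.610 + 524.410) = 29.2
D–E: √((79.4)² + (-39.5)²) = √(6304.360 + 1560.250) = 88.7
D–F: √((18.8)² + (27.8)²) = √(353.440 + 772.840) = 33.6
E–F: √((-60.6)² + (67.3)²) = √(3672.360 + 4529.290) = 90.6
Closest pair: A–B at 12.6.

A and B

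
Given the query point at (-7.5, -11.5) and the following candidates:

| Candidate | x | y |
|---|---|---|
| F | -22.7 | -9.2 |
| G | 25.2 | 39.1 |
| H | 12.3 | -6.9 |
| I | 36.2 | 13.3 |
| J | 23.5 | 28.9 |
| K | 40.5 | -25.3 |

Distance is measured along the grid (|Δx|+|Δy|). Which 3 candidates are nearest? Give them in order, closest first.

F, H, K

Distances from (-7.5, -11.5):
F: 17.5
G: 83.3
H: 24.4
I: 68.5
J: 71.4
K: 61.8
Sorted: F (17.5) < H (24.4) < K (61.8) < I (68.5) < J (71.4) < …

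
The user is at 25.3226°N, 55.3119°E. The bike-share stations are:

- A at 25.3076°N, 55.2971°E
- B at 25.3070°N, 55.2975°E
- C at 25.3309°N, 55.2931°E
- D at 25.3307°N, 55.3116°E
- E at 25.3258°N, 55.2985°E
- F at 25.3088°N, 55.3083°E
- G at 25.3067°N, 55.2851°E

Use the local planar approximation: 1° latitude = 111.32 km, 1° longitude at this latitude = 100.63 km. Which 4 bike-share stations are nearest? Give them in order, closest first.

Distances from 25.3226°N, 55.3119°E:
A: √((-0.0150·111.32)² + (-0.0148·100.63)²) = √(2.788232 + 2.218086) = 2.2375 km
B: √((-0.0156·111.32)² + (-0.0144·100.63)²) = √(3.015752 + 2.099810) = 2.2618 km
C: √((0.0083·111.32)² + (-0.0188·100.63)²) = √(0.853695 + 3.579074) = 2.1054 km
D: √((0.0081·111.32)² + (-0.0003·100.63)²) = √(0.813048 + 0.000911) = 0.9022 km
E: √((0.0032·111.32)² + (-0.0134·100.63)²) = √(0.126896 + 1.818296) = 1.3947 km
F: √((-0.0138·111.32)² + (-0.0036·100.63)²) = √(2.359960 + 0.131238) = 1.5784 km
G: √((-0.0159·111.32)² + (-0.0268·100.63)²) = √(3.132858 + 7.273183) = 3.2258 km
Sorted: D (0.9022 km) < E (1.3947 km) < F (1.5784 km) < C (2.1054 km) < A (2.2375 km) < B (2.2618 km) < …

D, E, F, C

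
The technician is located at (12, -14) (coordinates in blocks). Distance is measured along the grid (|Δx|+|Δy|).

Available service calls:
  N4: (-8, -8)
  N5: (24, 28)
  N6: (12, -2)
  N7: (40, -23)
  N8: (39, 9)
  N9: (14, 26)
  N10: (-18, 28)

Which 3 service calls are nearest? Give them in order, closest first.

N6, N4, N7

Distances from (12, -14):
N4: |-20| + |6| = 20 + 6 = 26 blocks
N5: |12| + |42| = 12 + 42 = 54 blocks
N6: |0| + |12| = 0 + 12 = 12 blocks
N7: |28| + |-9| = 28 + 9 = 37 blocks
N8: |27| + |23| = 27 + 23 = 50 blocks
N9: |2| + |40| = 2 + 40 = 42 blocks
N10: |-30| + |42| = 30 + 42 = 72 blocks
Sorted: N6 (12 blocks) < N4 (26 blocks) < N7 (37 blocks) < N9 (42 blocks) < N8 (50 blocks) < …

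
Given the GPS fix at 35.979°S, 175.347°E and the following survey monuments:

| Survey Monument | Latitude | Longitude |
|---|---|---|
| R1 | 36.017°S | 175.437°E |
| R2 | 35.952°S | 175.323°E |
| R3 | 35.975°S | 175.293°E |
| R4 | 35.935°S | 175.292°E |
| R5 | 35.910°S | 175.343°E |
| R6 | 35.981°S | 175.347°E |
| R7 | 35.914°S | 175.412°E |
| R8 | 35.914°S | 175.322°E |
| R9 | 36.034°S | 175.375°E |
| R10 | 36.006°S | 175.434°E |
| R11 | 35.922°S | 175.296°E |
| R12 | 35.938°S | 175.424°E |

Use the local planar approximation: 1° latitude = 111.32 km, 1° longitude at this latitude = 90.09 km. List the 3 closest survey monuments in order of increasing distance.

R6, R2, R3

Distances from 35.979°S, 175.347°E:
R1: √((-0.038·111.32)² + (0.090·90.09)²) = √(17.89425 + 65.74129) = 9.145 km
R2: √((0.027·111.32)² + (-0.024·90.09)²) = √(9.03387 + 4.67494) = 3.703 km
R3: √((0.004·111.32)² + (-0.054·90.09)²) = √(0.19827 + 23.66686) = 4.885 km
R4: √((0.044·111.32)² + (-0.055·90.09)²) = √(23.99119 + 24.55153) = 6.967 km
R5: √((0.069·111.32)² + (-0.004·90.09)²) = √(58.99899 + 0.12986) = 7.690 km
R6: √((-0.002·111.32)² + (0.000·90.09)²) = √(0.04957 + 0.00000) = 0.223 km
R7: √((0.065·111.32)² + (0.065·90.09)²) = √(52.35680 + 34.29098) = 9.308 km
R8: √((0.065·111.32)² + (-0.025·90.09)²) = √(52.35680 + 5.07263) = 7.578 km
R9: √((-0.055·111.32)² + (0.028·90.09)²) = √(37.48623 + 6.36311) = 6.622 km
R10: √((-0.027·111.32)² + (0.087·90.09)²) = √(9.03387 + 61.43158) = 8.394 km
R11: √((0.057·111.32)² + (-0.051·90.09)²) = √(40.26207 + 21.11026) = 7.834 km
R12: √((0.041·111.32)² + (0.077·90.09)²) = √(20.83119 + 48.12100) = 8.304 km
Sorted: R6 (0.223 km) < R2 (3.703 km) < R3 (4.885 km) < R9 (6.622 km) < R4 (6.967 km) < …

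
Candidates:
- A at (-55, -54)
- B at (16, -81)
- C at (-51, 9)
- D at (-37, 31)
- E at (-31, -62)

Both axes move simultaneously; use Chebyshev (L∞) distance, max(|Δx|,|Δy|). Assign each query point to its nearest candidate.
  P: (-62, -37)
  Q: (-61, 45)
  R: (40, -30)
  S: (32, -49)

P→A; Q→D; R→B; S→B

P at (-62, -37):
  A: max(|7|, |-17|) = 17
  B: max(|78|, |-44|) = 78
  C: max(|11|, |46|) = 46
  D: max(|25|, |68|) = 68
  E: max(|31|, |-25|) = 31
  → nearest: A (17)
Q at (-61, 45):
  A: max(|6|, |-99|) = 99
  B: max(|77|, |-126|) = 126
  C: max(|10|, |-36|) = 36
  D: max(|24|, |-14|) = 24
  E: max(|30|, |-107|) = 107
  → nearest: D (24)
R at (40, -30):
  A: max(|-95|, |-24|) = 95
  B: max(|-24|, |-51|) = 51
  C: max(|-91|, |39|) = 91
  D: max(|-77|, |61|) = 77
  E: max(|-71|, |-32|) = 71
  → nearest: B (51)
S at (32, -49):
  A: max(|-87|, |-5|) = 87
  B: max(|-16|, |-32|) = 32
  C: max(|-83|, |58|) = 83
  D: max(|-69|, |80|) = 80
  E: max(|-63|, |-13|) = 63
  → nearest: B (32)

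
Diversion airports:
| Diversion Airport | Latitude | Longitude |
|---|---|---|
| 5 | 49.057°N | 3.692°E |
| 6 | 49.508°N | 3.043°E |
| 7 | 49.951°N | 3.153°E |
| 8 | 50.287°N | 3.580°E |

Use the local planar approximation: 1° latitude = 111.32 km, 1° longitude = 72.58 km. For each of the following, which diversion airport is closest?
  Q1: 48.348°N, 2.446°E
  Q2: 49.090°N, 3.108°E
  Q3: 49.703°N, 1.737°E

Q1 at 48.348°N, 2.446°E:
  5: 120.032 km
  6: 136.207 km
  7: 185.677 km
  8: 231.009 km
  → nearest: 5 (120.032 km)
Q2 at 49.090°N, 3.108°E:
  5: 42.546 km
  6: 46.770 km
  7: 95.902 km
  8: 137.583 km
  → nearest: 5 (42.546 km)
Q3 at 49.703°N, 1.737°E:
  5: 159.076 km
  6: 97.243 km
  7: 106.417 km
  8: 148.726 km
  → nearest: 6 (97.243 km)

Q1→5; Q2→5; Q3→6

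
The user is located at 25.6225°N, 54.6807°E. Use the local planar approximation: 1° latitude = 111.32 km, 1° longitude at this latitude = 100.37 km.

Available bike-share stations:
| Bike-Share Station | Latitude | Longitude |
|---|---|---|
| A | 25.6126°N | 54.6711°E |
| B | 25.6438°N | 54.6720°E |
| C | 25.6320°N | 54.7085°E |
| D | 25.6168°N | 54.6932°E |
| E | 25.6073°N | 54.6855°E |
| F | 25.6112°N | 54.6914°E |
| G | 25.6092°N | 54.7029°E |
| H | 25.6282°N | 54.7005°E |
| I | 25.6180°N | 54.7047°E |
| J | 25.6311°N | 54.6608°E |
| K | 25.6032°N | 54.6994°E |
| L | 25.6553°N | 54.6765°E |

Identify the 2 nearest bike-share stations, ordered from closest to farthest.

D, A

Distances from 25.6225°N, 54.6807°E:
A: 1.4639 km
B: 2.5268 km
C: 2.9840 km
D: 1.4060 km
E: 1.7593 km
F: 1.6540 km
G: 2.6753 km
H: 2.0862 km
I: 2.4604 km
J: 2.2149 km
K: 2.8529 km
L: 3.6756 km
Sorted: D (1.4060 km) < A (1.4639 km) < F (1.6540 km) < E (1.7593 km) < …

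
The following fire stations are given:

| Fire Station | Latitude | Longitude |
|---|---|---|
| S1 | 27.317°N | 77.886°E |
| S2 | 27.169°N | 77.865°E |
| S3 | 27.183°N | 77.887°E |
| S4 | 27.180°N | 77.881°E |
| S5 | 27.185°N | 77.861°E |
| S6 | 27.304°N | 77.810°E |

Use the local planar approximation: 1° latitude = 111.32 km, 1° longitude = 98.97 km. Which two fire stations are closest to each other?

S3 and S4

Pairwise distances:
S1–S2: 16.606 km
S1–S3: 14.917 km
S1–S4: 15.259 km
S1–S5: 14.901 km
S1–S6: 7.660 km
S2–S3: 2.678 km
S2–S4: 2.002 km
S2–S5: 1.825 km
S2–S6: 15.984 km
S3–S4: 0.681 km
S3–S5: 2.583 km
S3–S6: 15.476 km
S4–S5: 2.056 km
S4–S6: 15.489 km
S5–S6: 14.176 km
Closest pair: S3–S4 at 0.681 km.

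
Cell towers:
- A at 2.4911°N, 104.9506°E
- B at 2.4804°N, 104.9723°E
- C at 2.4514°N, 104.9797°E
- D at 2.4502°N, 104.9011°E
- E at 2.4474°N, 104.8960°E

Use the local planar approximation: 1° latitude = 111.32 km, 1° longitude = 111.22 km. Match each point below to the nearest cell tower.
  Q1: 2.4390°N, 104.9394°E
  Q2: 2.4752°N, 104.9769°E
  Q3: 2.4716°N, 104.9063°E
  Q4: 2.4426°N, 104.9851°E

Q1 at 2.4390°N, 104.9394°E:
  A: 5.9320 km
  B: 5.8846 km
  C: 4.6899 km
  D: 4.4384 km
  E: 4.9167 km
  → nearest: D (4.4384 km)
Q2 at 2.4752°N, 104.9769°E:
  A: 3.4189 km
  B: 0.7725 km
  C: 2.6677 km
  D: 8.8780 km
  E: 9.5150 km
  → nearest: B (0.7725 km)
Q3 at 2.4716°N, 104.9063°E:
  A: 5.3840 km
  B: 7.4056 km
  C: 8.4676 km
  D: 2.4514 km
  E: 2.9274 km
  → nearest: D (2.4514 km)
Q4 at 2.4426°N, 104.9851°E:
  A: 6.6236 km
  B: 4.4422 km
  C: 1.1491 km
  D: 9.3807 km
  E: 9.9241 km
  → nearest: C (1.1491 km)

Q1→D; Q2→B; Q3→D; Q4→C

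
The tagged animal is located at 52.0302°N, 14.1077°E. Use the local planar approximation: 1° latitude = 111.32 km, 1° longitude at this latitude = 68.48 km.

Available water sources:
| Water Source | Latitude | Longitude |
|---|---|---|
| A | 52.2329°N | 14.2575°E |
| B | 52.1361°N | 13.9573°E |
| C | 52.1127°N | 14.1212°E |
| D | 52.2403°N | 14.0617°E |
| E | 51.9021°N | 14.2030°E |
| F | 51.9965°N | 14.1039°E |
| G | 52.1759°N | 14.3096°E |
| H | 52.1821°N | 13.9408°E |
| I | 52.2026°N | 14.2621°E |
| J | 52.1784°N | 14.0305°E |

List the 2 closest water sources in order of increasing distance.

Distances from 52.0302°N, 14.1077°E:
A: √((0.2027·111.32)² + (0.1498·68.48)²) = √(509.159549 + 105.232801) = 24.7869 km
B: √((0.1059·111.32)² + (-0.1504·68.48)²) = √(138.975523 + 106.077476) = 15.6542 km
C: √((0.0825·111.32)² + (0.0135·68.48)²) = √(84.344019 + 0.854663) = 9.2303 km
D: √((0.2101·111.32)² + (-0.0460·68.48)²) = √(547.014074 + 9.923004) = 23.5995 km
E: √((-0.1281·111.32)² + (0.0953·68.48)²) = √(203.350224 + 42.590556) = 15.6825 km
F: √((-0.0337·111.32)² + (-0.0038·68.48)²) = √(14.073632 + 0.067717) = 3.7605 km
G: √((0.1457·111.32)² + (0.2019·68.48)²) = √(263.066471 + 191.161373) = 21.3126 km
H: √((0.1519·111.32)² + (-0.1669·68.48)²) = √(285.931461 + 130.629173) = 20.4098 km
I: √((0.1724·111.32)² + (0.1544·68.48)²) = √(368.316282 + 111.794927) = 21.9114 km
J: √((0.1482·111.32)² + (-0.0772·68.48)²) = √(272.171598 + 27.948732) = 17.3240 km
Sorted: F (3.7605 km) < C (9.2303 km) < B (15.6542 km) < E (15.6825 km) < …

F, C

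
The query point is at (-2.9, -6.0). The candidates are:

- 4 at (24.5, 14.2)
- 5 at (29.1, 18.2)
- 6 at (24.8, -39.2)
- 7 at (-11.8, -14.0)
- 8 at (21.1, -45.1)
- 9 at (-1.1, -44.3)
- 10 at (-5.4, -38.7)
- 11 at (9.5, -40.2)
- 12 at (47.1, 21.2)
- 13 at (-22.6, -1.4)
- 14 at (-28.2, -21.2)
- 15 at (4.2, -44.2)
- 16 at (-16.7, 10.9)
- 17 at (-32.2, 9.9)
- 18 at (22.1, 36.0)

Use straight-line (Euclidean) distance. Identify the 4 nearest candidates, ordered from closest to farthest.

Distances from (-2.9, -6.0):
4: 34.0
5: 40.1
6: 43.2
7: 12.0
8: 45.9
9: 38.3
10: 32.8
11: 36.4
12: 56.9
13: 20.2
14: 29.5
15: 38.9
16: 21.8
17: 33.3
18: 48.9
Sorted: 7 (12.0) < 13 (20.2) < 16 (21.8) < 14 (29.5) < 10 (32.8) < 17 (33.3) < …

7, 13, 16, 14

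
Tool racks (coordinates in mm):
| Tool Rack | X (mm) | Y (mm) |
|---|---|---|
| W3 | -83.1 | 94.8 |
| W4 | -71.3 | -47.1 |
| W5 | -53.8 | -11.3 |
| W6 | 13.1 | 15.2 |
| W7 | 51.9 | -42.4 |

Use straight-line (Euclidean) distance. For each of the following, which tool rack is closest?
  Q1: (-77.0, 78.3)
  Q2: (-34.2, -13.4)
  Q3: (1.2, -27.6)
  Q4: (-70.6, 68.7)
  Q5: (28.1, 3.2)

Q1 at (-77.0, 78.3):
  W3: 17.6 mm
  W4: 125.5 mm
  W5: 92.6 mm
  W6: 110.0 mm
  W7: 176.6 mm
  → nearest: W3 (17.6 mm)
Q2 at (-34.2, -13.4):
  W3: 118.7 mm
  W4: 50.1 mm
  W5: 19.7 mm
  W6: 55.3 mm
  W7: 90.9 mm
  → nearest: W5 (19.7 mm)
Q3 at (1.2, -27.6):
  W3: 148.6 mm
  W4: 75.1 mm
  W5: 57.4 mm
  W6: 44.4 mm
  W7: 52.8 mm
  → nearest: W6 (44.4 mm)
Q4 at (-70.6, 68.7):
  W3: 28.9 mm
  W4: 115.8 mm
  W5: 81.7 mm
  W6: 99.3 mm
  W7: 165.4 mm
  → nearest: W3 (28.9 mm)
Q5 at (28.1, 3.2):
  W3: 144.1 mm
  W4: 111.4 mm
  W5: 83.2 mm
  W6: 19.2 mm
  W7: 51.4 mm
  → nearest: W6 (19.2 mm)

Q1→W3; Q2→W5; Q3→W6; Q4→W3; Q5→W6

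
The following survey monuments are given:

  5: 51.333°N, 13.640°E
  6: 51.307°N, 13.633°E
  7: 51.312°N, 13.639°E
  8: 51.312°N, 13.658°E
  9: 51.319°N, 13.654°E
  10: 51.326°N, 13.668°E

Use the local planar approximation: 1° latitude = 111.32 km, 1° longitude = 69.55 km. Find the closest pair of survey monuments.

Pairwise distances:
6–7: 0.696 km
8–9: 0.827 km
9–10: 1.247 km
7–9: 1.302 km
7–8: 1.321 km
8–10: 1.707 km
6–8: 1.826 km
5–9: 1.838 km
6–9: 1.979 km
5–10: 2.098 km
5–7: 2.339 km
7–10: 2.549 km
5–8: 2.652 km
5–6: 2.935 km
6–10: 3.225 km
Closest pair: 6–7 at 0.696 km.

6 and 7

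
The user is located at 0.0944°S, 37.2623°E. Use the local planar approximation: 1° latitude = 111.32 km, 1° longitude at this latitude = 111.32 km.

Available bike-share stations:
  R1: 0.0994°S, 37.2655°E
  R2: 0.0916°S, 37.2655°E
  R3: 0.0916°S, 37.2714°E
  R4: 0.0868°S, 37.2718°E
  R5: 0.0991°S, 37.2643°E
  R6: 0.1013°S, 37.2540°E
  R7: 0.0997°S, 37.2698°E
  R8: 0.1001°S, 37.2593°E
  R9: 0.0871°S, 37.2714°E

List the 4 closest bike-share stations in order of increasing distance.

R2, R5, R1, R8

Distances from 0.0944°S, 37.2623°E:
R1: √((-0.0050·111.32)² + (0.0032·111.32)²) = √(0.309804 + 0.126896) = 0.6608 km
R2: √((0.0028·111.32)² + (0.0032·111.32)²) = √(0.097154 + 0.126896) = 0.4733 km
R3: √((0.0028·111.32)² + (0.0091·111.32)²) = √(0.097154 + 1.026193) = 1.0599 km
R4: √((0.0076·111.32)² + (0.0095·111.32)²) = √(0.715770 + 1.118391) = 1.3543 km
R5: √((-0.0047·111.32)² + (0.0020·111.32)²) = √(0.273742 + 0.049569) = 0.5686 km
R6: √((-0.0069·111.32)² + (-0.0083·111.32)²) = √(0.589990 + 0.853695) = 1.2015 km
R7: √((-0.0053·111.32)² + (0.0075·111.32)²) = √(0.348095 + 0.697058) = 1.0223 km
R8: √((-0.0057·111.32)² + (-0.0030·111.32)²) = √(0.402621 + 0.111529) = 0.7170 km
R9: √((0.0073·111.32)² + (0.0091·111.32)²) = √(0.660377 + 1.026193) = 1.2987 km
Sorted: R2 (0.4733 km) < R5 (0.5686 km) < R1 (0.6608 km) < R8 (0.7170 km) < R7 (1.0223 km) < R3 (1.0599 km) < …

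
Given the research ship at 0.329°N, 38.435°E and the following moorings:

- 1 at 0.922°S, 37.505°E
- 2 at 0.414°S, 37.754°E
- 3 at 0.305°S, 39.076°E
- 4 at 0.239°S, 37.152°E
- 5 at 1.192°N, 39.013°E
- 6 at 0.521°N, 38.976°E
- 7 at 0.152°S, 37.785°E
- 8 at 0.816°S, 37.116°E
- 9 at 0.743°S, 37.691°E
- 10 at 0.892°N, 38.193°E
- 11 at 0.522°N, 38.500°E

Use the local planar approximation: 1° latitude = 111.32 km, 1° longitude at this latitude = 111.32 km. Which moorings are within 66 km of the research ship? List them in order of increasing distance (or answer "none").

11, 6

Distances from 0.329°N, 38.435°E:
1: √((-1.251·111.32)² + (-0.930·111.32)²) = √(19393.71525 + 10717.96396) = 173.527 km
2: √((-0.743·111.32)² + (-0.681·111.32)²) = √(6841.06982 + 5746.99235) = 112.197 km
3: √((-0.634·111.32)² + (0.641·111.32)²) = √(4981.09599 + 5091.69586) = 100.363 km
4: √((-0.568·111.32)² + (-1.283·111.32)²) = √(3998.00255 + 20398.56929) = 156.194 km
5: √((0.863·111.32)² + (0.578·111.32)²) = √(9229.28350 + 4140.01650) = 115.626 km
6: √((0.192·111.32)² + (0.541·111.32)²) = √(456.82394 + 3626.94463) = 63.904 km
7: √((-0.481·111.32)² + (-0.650·111.32)²) = √(2867.05846 + 5235.68016) = 90.015 km
8: √((-1.145·111.32)² + (-1.319·111.32)²) = √(16246.40849 + 21559.36605) = 194.437 km
9: √((-1.072·111.32)² + (-0.744·111.32)²) = √(14240.85177 + 6859.49694) = 145.260 km
10: √((0.563·111.32)² + (-0.242·111.32)²) = √(3927.92498 + 725.73343) = 68.218 km
11: √((0.193·111.32)² + (0.065·111.32)²) = √(461.59491 + 52.35680) = 22.671 km
Threshold 66 km: 11 (22.671 km), 6 (63.904 km) are within range.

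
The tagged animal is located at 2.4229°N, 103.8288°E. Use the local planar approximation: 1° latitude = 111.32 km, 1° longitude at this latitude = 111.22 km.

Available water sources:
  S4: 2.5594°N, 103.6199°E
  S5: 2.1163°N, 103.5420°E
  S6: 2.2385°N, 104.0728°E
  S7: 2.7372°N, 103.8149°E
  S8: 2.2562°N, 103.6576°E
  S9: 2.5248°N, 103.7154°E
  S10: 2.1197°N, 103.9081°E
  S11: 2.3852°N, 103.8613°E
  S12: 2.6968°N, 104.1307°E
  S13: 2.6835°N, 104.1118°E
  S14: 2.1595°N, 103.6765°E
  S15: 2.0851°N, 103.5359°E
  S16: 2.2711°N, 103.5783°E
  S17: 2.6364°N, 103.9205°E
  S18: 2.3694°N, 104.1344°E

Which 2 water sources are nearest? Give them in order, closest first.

S11, S9

Distances from 2.4229°N, 103.8288°E:
S4: 27.7616 km
S5: 46.7160 km
S6: 34.0269 km
S7: 35.0220 km
S8: 26.5879 km
S9: 16.9631 km
S10: 34.8855 km
S11: 5.5388 km
S12: 45.3554 km
S13: 42.8050 km
S14: 33.8627 km
S15: 49.7521 km
S16: 32.5848 km
S17: 25.8627 km
S18: 34.5067 km
Sorted: S11 (5.5388 km) < S9 (16.9631 km) < S17 (25.8627 km) < S8 (26.5879 km) < …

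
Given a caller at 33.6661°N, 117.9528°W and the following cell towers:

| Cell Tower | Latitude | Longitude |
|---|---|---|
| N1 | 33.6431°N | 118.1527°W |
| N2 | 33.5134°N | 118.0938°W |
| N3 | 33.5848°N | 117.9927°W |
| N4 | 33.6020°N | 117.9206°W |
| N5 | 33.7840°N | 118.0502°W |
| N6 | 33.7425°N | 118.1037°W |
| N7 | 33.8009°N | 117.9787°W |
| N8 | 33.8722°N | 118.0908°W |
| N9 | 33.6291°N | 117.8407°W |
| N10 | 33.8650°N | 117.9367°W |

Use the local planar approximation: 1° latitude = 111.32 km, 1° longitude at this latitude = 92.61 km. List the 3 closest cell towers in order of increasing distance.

N4, N3, N9

Distances from 33.6661°N, 117.9528°W:
N1: √((-0.0230·111.32)² + (-0.1999·92.61)²) = √(6.555443 + 342.721505) = 18.6890 km
N2: √((-0.1527·111.32)² + (-0.1410·92.61)²) = √(288.951178 + 170.511625) = 21.4351 km
N3: √((-0.0813·111.32)² + (-0.0399·92.61)²) = √(81.908220 + 13.654052) = 9.7756 km
N4: √((-0.0641·111.32)² + (0.0322·92.61)²) = √(50.916959 + 8.892574) = 7.7337 km
N5: √((0.1179·111.32)² + (-0.0974·92.61)²) = √(172.255860 + 81.364261) = 15.9255 km
N6: √((0.0764·111.32)² + (-0.1509·92.61)²) = √(72.332440 + 195.296405) = 16.3594 km
N7: √((0.1348·111.32)² + (-0.0259·92.61)²) = √(225.178115 + 5.753277) = 15.1964 km
N8: √((0.2061·111.32)² + (-0.1380·92.61)²) = √(526.383635 + 163.333001) = 26.2625 km
N9: √((-0.0370·111.32)² + (0.1121·92.61)²) = √(16.964843 + 107.777224) = 11.1688 km
N10: √((0.1989·111.32)² + (0.0161·92.61)²) = √(490.248148 + 2.223144) = 22.1917 km
Sorted: N4 (7.7337 km) < N3 (9.7756 km) < N9 (11.1688 km) < N7 (15.1964 km) < N5 (15.9255 km) < …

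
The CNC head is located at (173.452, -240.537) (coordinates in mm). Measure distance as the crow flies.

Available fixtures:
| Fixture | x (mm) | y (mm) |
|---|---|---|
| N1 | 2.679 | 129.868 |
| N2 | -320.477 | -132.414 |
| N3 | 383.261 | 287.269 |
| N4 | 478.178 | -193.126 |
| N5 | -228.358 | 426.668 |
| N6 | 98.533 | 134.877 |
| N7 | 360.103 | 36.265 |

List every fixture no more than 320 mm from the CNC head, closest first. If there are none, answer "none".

Distances from (173.452, -240.537):
N1: √((-170.773)² + (370.405)²) = √(29163.41753 + 137199.86402) = 407.877 mm
N2: √((-493.929)² + (108.123)²) = √(243965.85704 + 11690.58313) = 505.625 mm
N3: √((209.809)² + (527.806)²) = √(44019.81648 + 278579.17364) = 567.978 mm
N4: √((304.726)² + (47.411)²) = √(92857.93508 + 2247.80292) = 308.392 mm
N5: √((-401.810)² + (667.205)²) = √(161451.27610 + 445162.51203) = 778.854 mm
N6: √((-74.919)² + (375.414)²) = √(5612.85656 + 140935.67140) = 382.817 mm
N7: √((186.651)² + (276.802)²) = √(34838.59580 + 76619.34720) = 333.853 mm
Threshold 320 mm: N4 (308.392 mm) is within range.

N4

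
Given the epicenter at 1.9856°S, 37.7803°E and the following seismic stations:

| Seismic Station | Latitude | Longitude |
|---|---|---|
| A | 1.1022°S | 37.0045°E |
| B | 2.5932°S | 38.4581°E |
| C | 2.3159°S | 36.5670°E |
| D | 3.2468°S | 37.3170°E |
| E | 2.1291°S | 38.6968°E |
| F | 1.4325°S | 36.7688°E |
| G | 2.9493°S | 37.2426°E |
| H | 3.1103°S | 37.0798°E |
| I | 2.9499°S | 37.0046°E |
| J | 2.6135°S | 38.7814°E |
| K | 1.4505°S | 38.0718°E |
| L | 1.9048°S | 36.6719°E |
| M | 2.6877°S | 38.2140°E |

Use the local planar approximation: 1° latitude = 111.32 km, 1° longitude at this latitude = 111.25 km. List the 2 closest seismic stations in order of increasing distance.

K, M

Distances from 1.9856°S, 37.7803°E:
A: √((0.8834·111.32)² + (-0.7758·111.25)²) = √(9670.772908 + 7449.027710) = 130.8427 km
B: √((-0.6076·111.32)² + (0.6778·111.25)²) = √(4574.903373 + 5685.951728) = 101.2959 km
C: √((-0.3303·111.32)² + (-1.2133·111.25)²) = √(1351.959067 + 18219.499165) = 139.8980 km
D: √((-1.2612·111.32)² + (-0.4633·111.25)²) = √(19711.256958 + 2656.590650) = 149.5588 km
E: √((-0.1435·111.32)² + (0.9165·111.25)²) = √(255.182094 + 10395.969050) = 103.2044 km
F: √((0.5531·111.32)² + (-1.0115·111.25)²) = √(3790.999370 + 12662.860238) = 128.2726 km
G: √((-0.9637·111.32)² + (-0.5377·111.25)²) = √(11508.801864 + 3578.327716) = 122.8297 km
H: √((-1.1247·111.32)² + (-0.7005·111.25)²) = √(15675.441644 + 6073.182313) = 147.4741 km
I: √((-0.9643·111.32)² + (-0.7757·111.25)²) = √(11523.137094 + 7447.107486) = 137.7325 km
J: √((-0.6279·111.32)² + (1.0011·111.25)²) = √(4885.706359 + 12403.805913) = 131.4896 km
K: √((0.5351·111.32)² + (0.2915·111.25)²) = √(3548.267042 + 1051.664363) = 67.8228 km
L: √((0.0808·111.32)² + (-1.1084·111.25)²) = √(80.903837 + 15205.232790) = 123.6371 km
M: √((-0.7021·111.32)² + (0.4337·111.25)²) = √(6108.637324 + 2327.978063) = 91.8511 km
Sorted: K (67.8228 km) < M (91.8511 km) < B (101.2959 km) < E (103.2044 km) < …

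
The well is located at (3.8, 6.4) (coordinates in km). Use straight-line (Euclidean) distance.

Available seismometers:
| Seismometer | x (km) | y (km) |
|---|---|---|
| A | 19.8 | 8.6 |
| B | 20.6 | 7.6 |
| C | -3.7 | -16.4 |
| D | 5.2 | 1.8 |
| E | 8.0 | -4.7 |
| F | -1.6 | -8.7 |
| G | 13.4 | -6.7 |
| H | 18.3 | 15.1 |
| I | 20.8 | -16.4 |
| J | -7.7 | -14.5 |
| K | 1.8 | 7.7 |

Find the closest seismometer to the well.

K

Distances from (3.8, 6.4):
A: √((16.0)² + (2.2)²) = √(256.0000 + 4.8400) = 16.15 km
B: √((16.8)² + (1.2)²) = √(282.2400 + 1.4400) = 16.84 km
C: √((-7.5)² + (-22.8)²) = √(56.2500 + 519.8400) = 24.00 km
D: √((1.4)² + (-4.6)²) = √(1.9600 + 21.1600) = 4.81 km
E: √((4.2)² + (-11.1)²) = √(17.6400 + 123.2100) = 11.87 km
F: √((-5.4)² + (-15.1)²) = √(29.1600 + 228.0100) = 16.04 km
G: √((9.6)² + (-13.1)²) = √(92.1600 + 171.6100) = 16.24 km
H: √((14.5)² + (8.7)²) = √(210.2500 + 75.6900) = 16.91 km
I: √((17.0)² + (-22.8)²) = √(289.0000 + 519.8400) = 28.44 km
J: √((-11.5)² + (-20.9)²) = √(132.2500 + 436.8100) = 23.85 km
K: √((-2.0)² + (1.3)²) = √(4.0000 + 1.6900) = 2.39 km
Minimum: K at 2.39 km.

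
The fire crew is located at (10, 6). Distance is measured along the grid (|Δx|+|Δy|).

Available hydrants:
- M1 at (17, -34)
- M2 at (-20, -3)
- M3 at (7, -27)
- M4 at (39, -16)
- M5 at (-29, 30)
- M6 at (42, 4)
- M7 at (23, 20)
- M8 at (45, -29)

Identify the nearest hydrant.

Distances from (10, 6):
M1: 47
M2: 39
M3: 36
M4: 51
M5: 63
M6: 34
M7: 27
M8: 70
Minimum: M7 at 27.

M7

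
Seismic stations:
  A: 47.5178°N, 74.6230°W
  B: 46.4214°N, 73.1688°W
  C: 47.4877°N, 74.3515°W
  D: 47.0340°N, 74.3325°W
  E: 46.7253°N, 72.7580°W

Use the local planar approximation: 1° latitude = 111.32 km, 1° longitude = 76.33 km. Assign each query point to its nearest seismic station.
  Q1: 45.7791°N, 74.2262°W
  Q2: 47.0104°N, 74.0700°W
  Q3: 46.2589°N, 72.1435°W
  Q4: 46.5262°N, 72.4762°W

Q1→B; Q2→D; Q3→E; Q4→E

Q1 at 45.7791°N, 74.2262°W:
  A: 195.9075 km
  B: 107.8271 km
  C: 190.4417 km
  D: 139.9309 km
  E: 153.7979 km
  → nearest: B (107.8271 km)
Q2 at 47.0104°N, 74.0700°W:
  A: 70.5134 km
  B: 95.0314 km
  C: 57.3132 km
  D: 20.2081 km
  E: 105.0537 km
  → nearest: D (20.2081 km)
Q3 at 46.2589°N, 72.1435°W:
  A: 235.4971 km
  B: 80.3246 km
  C: 217.0625 km
  D: 188.0500 km
  E: 69.9693 km
  → nearest: E (69.9693 km)
Q4 at 46.5262°N, 72.4762°W:
  A: 197.5769 km
  B: 54.1381 km
  C: 178.7340 km
  D: 152.5513 km
  E: 30.8854 km
  → nearest: E (30.8854 km)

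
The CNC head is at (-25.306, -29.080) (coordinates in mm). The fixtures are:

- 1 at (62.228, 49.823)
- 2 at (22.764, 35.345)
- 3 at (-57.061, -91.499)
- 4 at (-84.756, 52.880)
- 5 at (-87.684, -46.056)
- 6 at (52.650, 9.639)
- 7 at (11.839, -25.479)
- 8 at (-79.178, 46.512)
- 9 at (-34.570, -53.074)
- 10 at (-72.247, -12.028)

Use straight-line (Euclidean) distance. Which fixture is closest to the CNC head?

Distances from (-25.306, -29.080):
1: √((87.534)² + (78.903)²) = √(7662.20116 + 6225.68341) = 117.847 mm
2: √((48.070)² + (64.425)²) = √(2310.72490 + 4150.58062) = 80.382 mm
3: √((-31.755)² + (-62.419)²) = √(1008.38002 + 3896.13156) = 70.032 mm
4: √((-59.450)² + (81.960)²) = √(3534.30250 + 6717.44160) = 101.251 mm
5: √((-62.378)² + (-16.976)²) = √(3891.01488 + 288.18458) = 64.647 mm
6: √((77.956)² + (38.719)²) = √(6077.13794 + 1499.16096) = 87.042 mm
7: √((37.145)² + (3.601)²) = √(1379.75103 + 12.96720) = 37.319 mm
8: √((-53.872)² + (75.592)²) = √(2902.19238 + 5714.15046) = 92.824 mm
9: √((-9.264)² + (-23.994)²) = √(85.82170 + 575.71204) = 25.720 mm
10: √((-46.941)² + (17.052)²) = √(2203.45748 + 290.77070) = 49.942 mm
Minimum: 9 at 25.720 mm.

9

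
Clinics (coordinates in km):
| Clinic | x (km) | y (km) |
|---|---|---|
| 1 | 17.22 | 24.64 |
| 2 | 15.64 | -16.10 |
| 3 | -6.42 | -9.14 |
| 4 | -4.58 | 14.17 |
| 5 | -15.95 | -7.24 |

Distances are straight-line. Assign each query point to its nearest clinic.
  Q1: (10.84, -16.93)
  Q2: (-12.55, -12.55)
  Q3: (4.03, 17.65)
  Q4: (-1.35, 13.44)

Q1 at (10.84, -16.93):
  1: √((6.38)² + (41.57)²) = √(40.7044 + 1728.0649) = 42.06 km
  2: √((4.80)² + (0.83)²) = √(23.0400 + 0.6889) = 4.87 km
  3: √((-17.26)² + (7.79)²) = √(297.9076 + 60.6841) = 18.94 km
  4: √((-15.42)² + (31.10)²) = √(237.7764 + 967.2100) = 34.71 km
  5: √((-26.79)² + (9.69)²) = √(717.7041 + 93.8961) = 28.49 km
  → nearest: 2 (4.87 km)
Q2 at (-12.55, -12.55):
  1: √((29.77)² + (37.19)²) = √(886.2529 + 1383.0961) = 47.64 km
  2: √((28.19)² + (-3.55)²) = √(794.6761 + 12.6025) = 28.41 km
  3: √((6.13)² + (3.41)²) = √(37.5769 + 11.6281) = 7.01 km
  4: √((7.97)² + (26.72)²) = √(63.5209 + 713.9584) = 27.88 km
  5: √((-3.40)² + (5.31)²) = √(11.5600 + 28.1961) = 6.31 km
  → nearest: 5 (6.31 km)
Q3 at (4.03, 17.65):
  1: √((13.19)² + (6.99)²) = √(173.9761 + 48.8601) = 14.93 km
  2: √((11.61)² + (-33.75)²) = √(134.7921 + 1139.0625) = 35.69 km
  3: √((-10.45)² + (-26.79)²) = √(109.2025 + 717.7041) = 28.76 km
  4: √((-8.61)² + (-3.48)²) = √(74.1321 + 12.1104) = 9.29 km
  5: √((-19.98)² + (-24.89)²) = √(399.2004 + 619.5121) = 31.92 km
  → nearest: 4 (9.29 km)
Q4 at (-1.35, 13.44):
  1: √((18.57)² + (11.20)²) = √(344.8449 + 125.4400) = 21.69 km
  2: √((16.99)² + (-29.54)²) = √(288.6601 + 872.6116) = 34.08 km
  3: √((-5.07)² + (-22.58)²) = √(25.7049 + 509.8564) = 23.14 km
  4: √((-3.23)² + (0.73)²) = √(10.4329 + 0.5329) = 3.31 km
  5: √((-14.60)² + (-20.68)²) = √(213.1600 + 427.6624) = 25.31 km
  → nearest: 4 (3.31 km)

Q1→2; Q2→5; Q3→4; Q4→4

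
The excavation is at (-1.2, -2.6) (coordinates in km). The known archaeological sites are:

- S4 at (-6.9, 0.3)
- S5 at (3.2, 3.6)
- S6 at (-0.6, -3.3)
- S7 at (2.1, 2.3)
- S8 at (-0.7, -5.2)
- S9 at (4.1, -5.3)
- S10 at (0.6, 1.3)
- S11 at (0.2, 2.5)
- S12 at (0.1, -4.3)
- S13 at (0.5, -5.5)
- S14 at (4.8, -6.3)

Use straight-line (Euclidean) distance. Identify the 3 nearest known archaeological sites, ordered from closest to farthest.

Distances from (-1.2, -2.6):
S4: √((-5.7)² + (2.9)²) = √(32.4900 + 8.4100) = 6.40 km
S5: √((4.4)² + (6.2)²) = √(19.3600 + 38.4400) = 7.60 km
S6: √((0.6)² + (-0.7)²) = √(0.3600 + 0.4900) = 0.92 km
S7: √((3.3)² + (4.9)²) = √(10.8900 + 24.0100) = 5.91 km
S8: √((0.5)² + (-2.6)²) = √(0.2500 + 6.7600) = 2.65 km
S9: √((5.3)² + (-2.7)²) = √(28.0900 + 7.2900) = 5.95 km
S10: √((1.8)² + (3.9)²) = √(3.2400 + 15.2100) = 4.30 km
S11: √((1.4)² + (5.1)²) = √(1.9600 + 26.0100) = 5.29 km
S12: √((1.3)² + (-1.7)²) = √(1.6900 + 2.8900) = 2.14 km
S13: √((1.7)² + (-2.9)²) = √(2.8900 + 8.4100) = 3.36 km
S14: √((6.0)² + (-3.7)²) = √(36.0000 + 13.6900) = 7.05 km
Sorted: S6 (0.92 km) < S12 (2.14 km) < S8 (2.65 km) < S13 (3.36 km) < S10 (4.30 km) < …

S6, S12, S8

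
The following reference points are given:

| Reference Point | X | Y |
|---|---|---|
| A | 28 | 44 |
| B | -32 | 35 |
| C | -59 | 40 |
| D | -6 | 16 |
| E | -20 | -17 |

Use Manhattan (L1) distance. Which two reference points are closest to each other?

Pairwise distances:
A–B: 69
A–C: 91
A–D: 62
A–E: 109
B–C: 32
B–D: 45
B–E: 64
C–D: 77
C–E: 96
D–E: 47
Closest pair: B–C at 32.

B and C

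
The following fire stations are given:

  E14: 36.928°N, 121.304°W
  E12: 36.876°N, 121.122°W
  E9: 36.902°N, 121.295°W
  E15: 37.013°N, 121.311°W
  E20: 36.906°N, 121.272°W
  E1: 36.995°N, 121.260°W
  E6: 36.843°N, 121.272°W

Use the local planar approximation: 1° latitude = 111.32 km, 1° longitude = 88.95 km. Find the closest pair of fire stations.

E9 and E20

Pairwise distances:
E14–E12: √((-0.052·111.32)² + (0.182·88.95)²) = √(33.50835 + 262.08048) = 17.193 km
E14–E9: √((-0.026·111.32)² + (0.009·88.95)²) = √(8.37709 + 0.64088) = 3.003 km
E14–E15: √((0.085·111.32)² + (-0.007·88.95)²) = √(89.53323 + 0.38769) = 9.483 km
E14–E20: √((-0.022·111.32)² + (0.032·88.95)²) = √(5.99780 + 8.10199) = 3.755 km
E14–E1: √((0.067·111.32)² + (0.044·88.95)²) = √(55.62833 + 15.31783) = 8.423 km
E14–E6: √((-0.085·111.32)² + (0.032·88.95)²) = √(89.53323 + 8.10199) = 9.881 km
E12–E9: √((0.026·111.32)² + (-0.173·88.95)²) = √(8.37709 + 236.80132) = 15.658 km
E12–E15: √((0.137·111.32)² + (-0.189·88.95)²) = √(232.58812 + 282.62821) = 22.698 km
E12–E20: √((0.030·111.32)² + (-0.150·88.95)²) = √(11.15293 + 178.02231) = 13.754 km
E12–E1: √((0.119·111.32)² + (-0.138·88.95)²) = √(175.48513 + 150.67808) = 18.060 km
E12–E6: √((-0.033·111.32)² + (-0.150·88.95)²) = √(13.49504 + 178.02231) = 13.839 km
E9–E15: √((0.111·111.32)² + (-0.016·88.95)²) = √(152.68359 + 2.02550) = 12.438 km
E9–E20: √((0.004·111.32)² + (0.023·88.95)²) = √(0.19827 + 4.18550) = 2.094 km
E9–E1: √((0.093·111.32)² + (0.035·88.95)²) = √(107.17964 + 9.69233) = 10.811 km
E9–E6: √((-0.059·111.32)² + (0.023·88.95)²) = √(43.13705 + 4.18550) = 6.879 km
E15–E20: √((-0.107·111.32)² + (0.039·88.95)²) = √(141.87764 + 12.03431) = 12.406 km
E15–E1: √((-0.018·111.32)² + (0.051·88.95)²) = √(4.01505 + 20.57938) = 4.959 km
E15–E6: √((-0.170·111.32)² + (0.039·88.95)²) = √(358.13292 + 12.03431) = 19.240 km
E20–E1: √((0.089·111.32)² + (0.012·88.95)²) = √(98.15816 + 1.13934) = 9.965 km
E20–E6: √((-0.063·111.32)² + (0.000·88.95)²) = √(49.18441 + 0.00000) = 7.013 km
E1–E6: √((-0.152·111.32)² + (-0.012·88.95)²) = √(286.30806 + 1.13934) = 16.954 km
Closest pair: E9–E20 at 2.094 km.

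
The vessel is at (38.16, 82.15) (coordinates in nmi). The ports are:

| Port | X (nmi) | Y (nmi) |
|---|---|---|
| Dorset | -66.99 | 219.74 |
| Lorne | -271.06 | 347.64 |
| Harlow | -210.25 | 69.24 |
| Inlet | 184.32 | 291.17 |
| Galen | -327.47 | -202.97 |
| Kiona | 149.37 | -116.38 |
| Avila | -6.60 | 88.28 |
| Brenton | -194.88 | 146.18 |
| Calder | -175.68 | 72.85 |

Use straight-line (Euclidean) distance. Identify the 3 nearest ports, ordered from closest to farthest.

Distances from (38.16, 82.15):
Dorset: √((-105.15)² + (137.59)²) = √(11056.5225 + 18931.0081) = 173.17 nmi
Lorne: √((-309.22)² + (265.49)²) = √(95617.0084 + 70484.9401) = 407.56 nmi
Harlow: √((-248.41)² + (-12.91)²) = √(61707.5281 + 166.6681) = 248.75 nmi
Inlet: √((146.16)² + (209.02)²) = √(21362.7456 + 43689.3604) = 255.05 nmi
Galen: √((-365.63)² + (-285.12)²) = √(133685.2969 + 81293.4144) = 463.66 nmi
Kiona: √((111.21)² + (-198.53)²) = √(12367.6641 + 39414.1609) = 227.56 nmi
Avila: √((-44.76)² + (6.13)²) = √(2003.4576 + 37.5769) = 45.18 nmi
Brenton: √((-233.04)² + (64.03)²) = √(54307.6416 + 4099.8409) = 241.68 nmi
Calder: √((-213.84)² + (-9.30)²) = √(45727.5456 + 86.4900) = 214.04 nmi
Sorted: Avila (45.18 nmi) < Dorset (173.17 nmi) < Calder (214.04 nmi) < Kiona (227.56 nmi) < Brenton (241.68 nmi) < …

Avila, Dorset, Calder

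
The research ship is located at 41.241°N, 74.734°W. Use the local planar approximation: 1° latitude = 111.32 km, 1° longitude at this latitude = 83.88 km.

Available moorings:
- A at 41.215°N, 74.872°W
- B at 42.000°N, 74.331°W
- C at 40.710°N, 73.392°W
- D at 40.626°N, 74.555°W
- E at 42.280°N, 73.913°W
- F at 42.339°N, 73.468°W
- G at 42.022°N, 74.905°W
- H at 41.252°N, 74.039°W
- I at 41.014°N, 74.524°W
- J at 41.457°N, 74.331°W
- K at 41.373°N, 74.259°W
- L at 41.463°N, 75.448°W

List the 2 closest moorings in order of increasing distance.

A, I

Distances from 41.241°N, 74.734°W:
A: 11.932 km
B: 91.003 km
C: 127.143 km
D: 70.089 km
E: 134.611 km
F: 161.916 km
G: 88.116 km
H: 58.309 km
I: 30.803 km
J: 41.483 km
K: 42.466 km
L: 64.789 km
Sorted: A (11.932 km) < I (30.803 km) < J (41.483 km) < K (42.466 km) < …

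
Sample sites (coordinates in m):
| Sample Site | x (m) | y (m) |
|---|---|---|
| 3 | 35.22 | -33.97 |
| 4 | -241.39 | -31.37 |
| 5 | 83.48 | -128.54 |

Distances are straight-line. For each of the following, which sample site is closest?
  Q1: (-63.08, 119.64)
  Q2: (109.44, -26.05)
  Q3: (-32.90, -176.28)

Q1 at (-63.08, 119.64):
  3: √((98.30)² + (-153.61)²) = √(9662.8900 + 23596.0321) = 182.37 m
  4: √((-178.31)² + (-151.01)²) = √(31794.4561 + 22804.0201) = 233.66 m
  5: √((146.56)² + (-248.18)²) = √(21479.8336 + 61593.3124) = 288.22 m
  → nearest: 3 (182.37 m)
Q2 at (109.44, -26.05):
  3: √((-74.22)² + (-7.92)²) = √(5508.6084 + 62.7264) = 74.64 m
  4: √((-350.83)² + (-5.32)²) = √(123081.6889 + 28.3024) = 350.87 m
  5: √((-25.96)² + (-102.49)²) = √(673.9216 + 10504.2001) = 105.73 m
  → nearest: 3 (74.64 m)
Q3 at (-32.90, -176.28):
  3: √((68.12)² + (142.31)²) = √(4640.3344 + 20252.1361) = 157.77 m
  4: √((-208.49)² + (144.91)²) = √(43468.0801 + 20998.9081) = 253.90 m
  5: √((116.38)² + (47.74)²) = √(13544.3044 + 2279.1076) = 125.79 m
  → nearest: 5 (125.79 m)

Q1→3; Q2→3; Q3→5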